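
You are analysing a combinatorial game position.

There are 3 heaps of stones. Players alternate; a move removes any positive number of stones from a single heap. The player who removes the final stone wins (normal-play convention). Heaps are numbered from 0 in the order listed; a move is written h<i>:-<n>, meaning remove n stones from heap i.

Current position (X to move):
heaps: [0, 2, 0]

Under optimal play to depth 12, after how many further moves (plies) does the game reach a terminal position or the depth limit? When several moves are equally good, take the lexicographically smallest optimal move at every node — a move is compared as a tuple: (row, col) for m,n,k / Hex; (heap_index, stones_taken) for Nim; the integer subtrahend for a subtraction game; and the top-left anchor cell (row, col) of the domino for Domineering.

PV length from [(0,2,0)]: 1 ply

p1 X@[(0,2,0)]: h1:-1[(0,1,0)]-1 h1:-2[(0,0,0)]+1*
p2 O@[(0,0,0)] terminal -1; root [(0,2,0)] d12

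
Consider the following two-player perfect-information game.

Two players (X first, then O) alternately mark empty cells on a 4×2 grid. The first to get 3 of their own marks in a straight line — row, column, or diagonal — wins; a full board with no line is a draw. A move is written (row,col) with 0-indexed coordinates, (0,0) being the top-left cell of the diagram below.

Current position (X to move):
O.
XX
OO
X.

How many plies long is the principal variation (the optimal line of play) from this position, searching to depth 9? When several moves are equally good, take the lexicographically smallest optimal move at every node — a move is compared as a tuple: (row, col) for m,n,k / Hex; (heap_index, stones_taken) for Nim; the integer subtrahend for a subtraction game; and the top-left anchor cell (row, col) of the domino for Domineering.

PV length from [O./XX/OO/X.]: 2 plies

p1 X@[O./XX/OO/X.]: (0,1)[OX/XX/OO/X.]+0* (3,1)[O./XX/OO/XX]+0
p2 O@[OX/XX/OO/X.]: (3,1)[OX/XX/OO/XO]+0*
p3 X@[OX/XX/OO/XO] terminal +0; root [O./XX/OO/X.] d9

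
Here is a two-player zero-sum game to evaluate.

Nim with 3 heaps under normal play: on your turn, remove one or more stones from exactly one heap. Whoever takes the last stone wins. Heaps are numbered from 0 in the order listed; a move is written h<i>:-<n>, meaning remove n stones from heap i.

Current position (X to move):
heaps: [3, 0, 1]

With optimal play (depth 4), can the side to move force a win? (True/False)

[(3,0,1)] X move#1: h0:-1:-1/(2,0,1), h0:-2:+1/(1,0,1)*, h0:-3:-1/(0,0,1), h2:-1:-1/(3,0,0)
[(1,0,1)] O move#2: h0:-1:-1/(0,0,1)*, h2:-1:-1/(1,0,0)
[(0,0,1)] X move#3: h2:-1:+1/(0,0,0)*
[(0,0,0)] end (terminal -1, O#4); searched (3,0,1) to 4

X winning at [(3,0,1)]: True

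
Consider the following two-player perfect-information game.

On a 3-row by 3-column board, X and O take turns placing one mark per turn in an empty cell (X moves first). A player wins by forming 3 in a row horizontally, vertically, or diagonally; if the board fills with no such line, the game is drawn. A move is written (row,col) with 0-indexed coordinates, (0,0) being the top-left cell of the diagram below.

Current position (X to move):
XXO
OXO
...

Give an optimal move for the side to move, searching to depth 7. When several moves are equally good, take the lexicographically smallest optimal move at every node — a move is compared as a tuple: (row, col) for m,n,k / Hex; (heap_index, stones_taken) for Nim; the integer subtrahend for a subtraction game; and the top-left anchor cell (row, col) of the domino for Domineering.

X's best at [XXO/OXO/...]: (2,1)

ply 1, X at XXO/OXO/... | (2,0)=-1→XXO/OXO/X..; (2,1)=+1→XXO/OXO/.X.*; (2,2)=+1→XXO/OXO/..X
ply 2: XXO/OXO/.X. is terminal -1 (O); from XXO/OXO/... depth 7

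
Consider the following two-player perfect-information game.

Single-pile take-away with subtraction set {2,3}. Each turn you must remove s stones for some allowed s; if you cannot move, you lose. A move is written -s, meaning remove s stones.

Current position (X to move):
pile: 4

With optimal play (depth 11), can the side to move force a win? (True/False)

[4] X move#1: -2:-1/2, -3:+1/1*
[1] end (terminal -1, O#2); searched 4 to 11

X winning at [4]: True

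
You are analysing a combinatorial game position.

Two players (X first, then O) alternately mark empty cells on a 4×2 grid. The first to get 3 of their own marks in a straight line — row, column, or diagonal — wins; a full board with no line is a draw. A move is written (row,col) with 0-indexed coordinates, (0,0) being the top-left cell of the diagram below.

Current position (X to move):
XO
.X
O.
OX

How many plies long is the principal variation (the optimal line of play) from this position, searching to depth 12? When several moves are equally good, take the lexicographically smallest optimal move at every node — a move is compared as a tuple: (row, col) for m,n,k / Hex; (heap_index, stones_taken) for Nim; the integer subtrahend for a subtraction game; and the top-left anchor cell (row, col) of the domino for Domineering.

PV length from [XO/.X/O./OX]: 1 ply

p1 X@[XO/.X/O./OX]: (1,0)[XO/XX/O./OX]+0 (2,1)[XO/.X/OX/OX]+1*
p2 O@[XO/.X/OX/OX] terminal -1; root [XO/.X/O./OX] d12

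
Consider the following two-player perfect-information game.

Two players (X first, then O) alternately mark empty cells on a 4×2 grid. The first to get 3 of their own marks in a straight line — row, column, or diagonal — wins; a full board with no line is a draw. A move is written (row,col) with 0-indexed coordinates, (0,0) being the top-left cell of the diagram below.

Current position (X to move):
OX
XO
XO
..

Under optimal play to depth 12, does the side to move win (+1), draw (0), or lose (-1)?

value(OX/XO/XO/.., X) = +1

p1 X@[OX/XO/XO/..]: (3,0)[OX/XO/XO/X.]+1* (3,1)[OX/XO/XO/.X]+0
p2 O@[OX/XO/XO/X.] terminal -1; root [OX/XO/XO/..] d12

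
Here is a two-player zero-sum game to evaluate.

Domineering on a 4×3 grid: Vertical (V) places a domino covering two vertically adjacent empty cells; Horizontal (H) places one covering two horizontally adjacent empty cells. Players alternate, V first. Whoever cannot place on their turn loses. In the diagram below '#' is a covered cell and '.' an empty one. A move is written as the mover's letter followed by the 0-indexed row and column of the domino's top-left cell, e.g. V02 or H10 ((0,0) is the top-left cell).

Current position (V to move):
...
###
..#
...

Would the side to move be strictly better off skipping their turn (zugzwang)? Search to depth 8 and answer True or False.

ply 1, V at .../###/..#/... | V20=-1→.../###/#.#/#..; V21=+1→.../###/.##/.#.*
ply 2, H at .../###/.##/.#. | H00=-1→##./###/.##/.#.*; H01=-1→.##/###/.##/.#.
ply 3, V at ##./###/.##/.#. | V20=+1→##./###/###/##.*
ply 4: ##./###/###/##. is terminal -1 (H); from .../###/..#/... depth 8
if V skipped the turn, H would face:
~ ply 1, H at .../###/..#/... | H00=-1→##./###/..#/...; H01=-1→.##/###/..#/...; H20=+1→.../###/###/...*; H30=+1→.../###/..#/##.; H31=+1→.../###/..#/.##
~ ply 2: .../###/###/... is terminal -1 (V); from .../###/..#/... depth 8
compare (V): move=+1 vs pass=-1

zugzwang(.../###/..#/..., V) = False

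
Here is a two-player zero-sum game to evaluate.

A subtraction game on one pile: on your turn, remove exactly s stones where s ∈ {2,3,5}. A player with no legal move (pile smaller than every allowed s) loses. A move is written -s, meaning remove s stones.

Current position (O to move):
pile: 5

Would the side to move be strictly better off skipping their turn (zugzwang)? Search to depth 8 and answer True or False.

zugzwang(5, O) = False

ply 1, O at 5 | -2=-1→3; -3=-1→2; -5=+1→0*
ply 2: 0 is terminal -1 (X); from 5 depth 8
if O skipped the turn, X would face:
~ ply 1, X at 5 | -2=-1→3; -3=-1→2; -5=+1→0*
~ ply 2: 0 is terminal -1 (O); from 5 depth 8
compare (O): move=+1 vs pass=-1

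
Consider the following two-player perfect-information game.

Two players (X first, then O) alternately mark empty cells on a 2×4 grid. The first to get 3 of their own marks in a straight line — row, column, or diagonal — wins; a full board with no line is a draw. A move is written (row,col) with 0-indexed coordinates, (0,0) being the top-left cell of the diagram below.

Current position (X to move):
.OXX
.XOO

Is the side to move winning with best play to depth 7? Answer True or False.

ply 1, X at .OXX/.XOO | (0,0)=+0→XOXX/.XOO*; (1,0)=+0→.OXX/XXOO
ply 2, O at XOXX/.XOO | (1,0)=+0→XOXX/OXOO*
ply 3: XOXX/OXOO is terminal +0 (X); from .OXX/.XOO depth 7

X winning at [.OXX/.XOO]: False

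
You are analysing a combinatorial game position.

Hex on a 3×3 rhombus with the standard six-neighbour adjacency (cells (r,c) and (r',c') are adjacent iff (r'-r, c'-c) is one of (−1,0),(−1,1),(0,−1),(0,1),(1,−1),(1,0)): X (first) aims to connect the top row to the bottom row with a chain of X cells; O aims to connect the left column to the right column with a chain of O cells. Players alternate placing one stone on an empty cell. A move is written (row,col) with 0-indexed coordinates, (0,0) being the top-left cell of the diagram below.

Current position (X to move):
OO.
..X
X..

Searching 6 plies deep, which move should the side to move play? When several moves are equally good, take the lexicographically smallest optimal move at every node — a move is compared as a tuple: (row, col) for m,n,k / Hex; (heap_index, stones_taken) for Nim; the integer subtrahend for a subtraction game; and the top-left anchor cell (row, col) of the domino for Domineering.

X's best at [OO./..X/X..]: (0,2)

[OO./..X/X..] X move#1: (0,2):+1/OOX/..X/X..*, (1,0):-1/OO./X.X/X.., (1,1):-1/OO./.XX/X.., (2,1):-1/OO./..X/XX., (2,2):-1/OO./..X/X.X
[OOX/..X/X..] O move#2: (1,0):-1/OOX/O.X/X..*, (1,1):-1/OOX/.OX/X.., (2,1):-1/OOX/..X/XO., (2,2):-1/OOX/..X/X.O
[OOX/O.X/X..] X move#3: (1,1):+1/OOX/OXX/X..*, (2,1):+1/OOX/O.X/XX., (2,2):+1/OOX/O.X/X.X
[OOX/OXX/X..] end (terminal -1, O#4); searched OO./..X/X.. to 6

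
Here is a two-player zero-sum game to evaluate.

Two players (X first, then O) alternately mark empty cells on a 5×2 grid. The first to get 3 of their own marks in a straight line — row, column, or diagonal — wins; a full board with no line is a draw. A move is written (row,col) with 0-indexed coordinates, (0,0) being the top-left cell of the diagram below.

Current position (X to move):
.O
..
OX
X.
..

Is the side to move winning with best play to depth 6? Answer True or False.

[.O/../OX/X./..] X move#1: (0,0):+0/XO/../OX/X./.., (1,0):+0/.O/X./OX/X./.., (1,1):+0/.O/.X/OX/X./.., (3,1):+1/.O/../OX/XX/..*, (4,0):+0/.O/../OX/X./X., (4,1):+0/.O/../OX/X./.X
[.O/../OX/XX/..] O move#2: (0,0):-1/OO/../OX/XX/..*, (1,0):-1/.O/O./OX/XX/.., (1,1):-1/.O/.O/OX/XX/.., (4,0):-1/.O/../OX/XX/O., (4,1):-1/.O/../OX/XX/.O
[OO/../OX/XX/..] X move#3: (1,0):+1/OO/X./OX/XX/..*, (1,1):+1/OO/.X/OX/XX/.., (4,0):-1/OO/../OX/XX/X., (4,1):+1/OO/../OX/XX/.X
[OO/X./OX/XX/..] O move#4: (1,1):-1/OO/XO/OX/XX/..*, (4,0):-1/OO/X./OX/XX/O., (4,1):-1/OO/X./OX/XX/.O
[OO/XO/OX/XX/..] X move#5: (4,0):+0/OO/XO/OX/XX/X., (4,1):+1/OO/XO/OX/XX/.X*
[OO/XO/OX/XX/.X] end (terminal -1, O#6); searched .O/../OX/X./.. to 6

X winning at [.O/../OX/X./..]: True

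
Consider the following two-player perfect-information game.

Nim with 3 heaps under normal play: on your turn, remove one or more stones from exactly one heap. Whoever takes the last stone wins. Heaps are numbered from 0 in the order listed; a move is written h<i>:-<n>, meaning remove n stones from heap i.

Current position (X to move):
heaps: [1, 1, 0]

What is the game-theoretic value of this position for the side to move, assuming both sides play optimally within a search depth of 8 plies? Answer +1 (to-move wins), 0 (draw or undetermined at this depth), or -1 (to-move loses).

value((1,1,0), X) = -1

ply 1, X at (1,1,0) | h0:-1=-1→(0,1,0)*; h1:-1=-1→(1,0,0)
ply 2, O at (0,1,0) | h1:-1=+1→(0,0,0)*
ply 3: (0,0,0) is terminal -1 (X); from (1,1,0) depth 8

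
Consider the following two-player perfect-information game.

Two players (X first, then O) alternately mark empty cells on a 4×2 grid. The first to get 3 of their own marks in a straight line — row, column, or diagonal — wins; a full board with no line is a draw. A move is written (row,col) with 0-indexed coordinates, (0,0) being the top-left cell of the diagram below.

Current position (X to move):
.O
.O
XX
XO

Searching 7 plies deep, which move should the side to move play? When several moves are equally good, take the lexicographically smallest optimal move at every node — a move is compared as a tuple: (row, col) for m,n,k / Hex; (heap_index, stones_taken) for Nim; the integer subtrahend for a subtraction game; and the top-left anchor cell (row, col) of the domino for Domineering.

[.O/.O/XX/XO] X move#1: (0,0):+0/XO/.O/XX/XO, (1,0):+1/.O/XO/XX/XO*
[.O/XO/XX/XO] end (terminal -1, O#2); searched .O/.O/XX/XO to 7

X's best at [.O/.O/XX/XO]: (1,0)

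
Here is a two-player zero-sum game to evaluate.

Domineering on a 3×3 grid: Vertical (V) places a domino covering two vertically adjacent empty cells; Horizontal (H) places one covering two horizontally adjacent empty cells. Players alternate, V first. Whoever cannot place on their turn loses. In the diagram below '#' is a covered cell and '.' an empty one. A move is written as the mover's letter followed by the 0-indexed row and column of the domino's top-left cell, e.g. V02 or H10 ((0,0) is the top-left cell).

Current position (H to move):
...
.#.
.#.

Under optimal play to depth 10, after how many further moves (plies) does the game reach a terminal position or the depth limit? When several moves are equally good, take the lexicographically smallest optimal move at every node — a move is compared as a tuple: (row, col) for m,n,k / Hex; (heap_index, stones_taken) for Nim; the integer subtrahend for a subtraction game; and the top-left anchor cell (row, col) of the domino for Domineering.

ply 1, H at .../.#./.#. | H00=-1→##./.#./.#.*; H01=-1→.##/.#./.#.
ply 2, V at ##./.#./.#. | V02=+1→###/.##/.#.*; V10=+1→##./##./##.; V12=+1→##./.##/.##
ply 3: ###/.##/.#. is terminal -1 (H); from .../.#./.#. depth 10

PV length from [.../.#./.#.]: 2 plies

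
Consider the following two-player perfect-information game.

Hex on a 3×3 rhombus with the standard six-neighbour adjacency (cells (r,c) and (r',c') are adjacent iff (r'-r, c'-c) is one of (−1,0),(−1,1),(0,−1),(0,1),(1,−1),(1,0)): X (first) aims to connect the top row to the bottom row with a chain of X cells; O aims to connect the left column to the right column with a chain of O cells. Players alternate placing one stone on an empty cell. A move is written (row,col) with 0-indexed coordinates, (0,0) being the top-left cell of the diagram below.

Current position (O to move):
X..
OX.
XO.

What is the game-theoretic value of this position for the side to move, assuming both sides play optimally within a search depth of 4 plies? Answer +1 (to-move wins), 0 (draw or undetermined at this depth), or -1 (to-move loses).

ply 1, O at X../OX./XO. | (0,1)=-1→XO./OX./XO.*; (0,2)=-1→X.O/OX./XO.; (1,2)=-1→X../OXO/XO.; (2,2)=-1→X../OX./XOO
ply 2, X at XO./OX./XO. | (0,2)=+1→XOX/OX./XO.*; (1,2)=-1→XO./OXX/XO.; (2,2)=-1→XO./OX./XOX
ply 3: XOX/OX./XO. is terminal -1 (O); from X../OX./XO. depth 4

value(X../OX./XO., O) = -1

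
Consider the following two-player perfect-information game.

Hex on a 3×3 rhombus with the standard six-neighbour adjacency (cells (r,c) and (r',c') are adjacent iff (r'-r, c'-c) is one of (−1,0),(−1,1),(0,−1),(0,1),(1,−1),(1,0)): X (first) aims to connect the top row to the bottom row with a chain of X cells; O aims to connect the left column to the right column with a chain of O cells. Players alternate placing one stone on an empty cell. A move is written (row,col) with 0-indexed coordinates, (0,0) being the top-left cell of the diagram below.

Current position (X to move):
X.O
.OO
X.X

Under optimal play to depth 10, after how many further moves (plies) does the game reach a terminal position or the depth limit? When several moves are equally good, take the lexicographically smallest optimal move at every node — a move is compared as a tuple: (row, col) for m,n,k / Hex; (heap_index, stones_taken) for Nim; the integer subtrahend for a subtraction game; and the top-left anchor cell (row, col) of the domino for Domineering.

PV length from [X.O/.OO/X.X]: 1 ply

ply 1, X at X.O/.OO/X.X | (0,1)=-1→XXO/.OO/X.X; (1,0)=+1→X.O/XOO/X.X*; (2,1)=-1→X.O/.OO/XXX
ply 2: X.O/XOO/X.X is terminal -1 (O); from X.O/.OO/X.X depth 10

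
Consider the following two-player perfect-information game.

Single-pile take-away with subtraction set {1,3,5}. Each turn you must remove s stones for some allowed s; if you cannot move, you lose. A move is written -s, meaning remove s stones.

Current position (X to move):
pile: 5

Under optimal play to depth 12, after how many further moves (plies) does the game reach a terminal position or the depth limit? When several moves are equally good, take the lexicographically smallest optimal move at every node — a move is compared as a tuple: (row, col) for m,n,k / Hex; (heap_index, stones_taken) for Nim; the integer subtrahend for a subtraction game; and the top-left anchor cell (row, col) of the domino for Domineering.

p1 X@[5]: -1[4]+1* -3[2]+1 -5[0]+1
p2 O@[4]: -1[3]-1* -3[1]-1
p3 X@[3]: -1[2]+1* -3[0]+1
p4 O@[2]: -1[1]-1*
p5 X@[1]: -1[0]+1*
p6 O@[0] terminal -1; root [5] d12

PV length from [5]: 5 plies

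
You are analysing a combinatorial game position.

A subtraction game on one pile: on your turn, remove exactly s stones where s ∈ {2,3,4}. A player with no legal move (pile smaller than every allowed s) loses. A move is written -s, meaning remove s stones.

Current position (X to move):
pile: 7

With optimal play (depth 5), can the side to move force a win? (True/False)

ply 1, X at 7 | -2=-1→5*; -3=-1→4; -4=-1→3
ply 2, O at 5 | -2=-1→3; -3=-1→2; -4=+1→1*
ply 3: 1 is terminal -1 (X); from 7 depth 5

X winning at [7]: False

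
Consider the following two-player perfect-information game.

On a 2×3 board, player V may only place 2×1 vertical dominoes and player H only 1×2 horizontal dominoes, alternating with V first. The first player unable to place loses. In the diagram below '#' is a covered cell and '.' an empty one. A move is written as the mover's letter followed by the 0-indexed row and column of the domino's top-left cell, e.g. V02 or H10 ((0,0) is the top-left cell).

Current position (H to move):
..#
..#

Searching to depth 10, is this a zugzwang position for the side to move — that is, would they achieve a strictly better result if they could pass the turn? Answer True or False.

zugzwang(..#/..#, H) = False

[..#/..#] H move#1: H00:+1/###/..#*, H10:+1/..#/###
[###/..#] end (terminal -1, V#2); searched ..#/..# to 10
pass branch (V moves first from the same position):
  | [..#/..#] V move#1: V00:+1/#.#/#.#*, V01:+1/.##/.##
  | [#.#/#.#] end (terminal -1, H#2); searched ..#/..# to 10
H moving scores +1; H passing scores -1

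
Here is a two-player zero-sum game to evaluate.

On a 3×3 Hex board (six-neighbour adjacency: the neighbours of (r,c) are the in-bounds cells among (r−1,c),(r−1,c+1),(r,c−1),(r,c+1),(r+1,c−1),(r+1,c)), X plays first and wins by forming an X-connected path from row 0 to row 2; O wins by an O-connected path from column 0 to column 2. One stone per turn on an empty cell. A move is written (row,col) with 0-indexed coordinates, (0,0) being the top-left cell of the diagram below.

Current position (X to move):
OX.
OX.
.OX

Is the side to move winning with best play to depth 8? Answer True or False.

p1 X@[OX./OX./.OX]: (0,2)[OXX/OX./.OX]+1* (1,2)[OX./OXX/.OX]+1 (2,0)[OX./OX./XOX]+1
p2 O@[OXX/OX./.OX]: (1,2)[OXX/OXO/.OX]-1* (2,0)[OXX/OX./OOX]-1
p3 X@[OXX/OXO/.OX]: (2,0)[OXX/OXO/XOX]+1*
p4 O@[OXX/OXO/XOX] terminal -1; root [OX./OX./.OX] d8

X winning at [OX./OX./.OX]: True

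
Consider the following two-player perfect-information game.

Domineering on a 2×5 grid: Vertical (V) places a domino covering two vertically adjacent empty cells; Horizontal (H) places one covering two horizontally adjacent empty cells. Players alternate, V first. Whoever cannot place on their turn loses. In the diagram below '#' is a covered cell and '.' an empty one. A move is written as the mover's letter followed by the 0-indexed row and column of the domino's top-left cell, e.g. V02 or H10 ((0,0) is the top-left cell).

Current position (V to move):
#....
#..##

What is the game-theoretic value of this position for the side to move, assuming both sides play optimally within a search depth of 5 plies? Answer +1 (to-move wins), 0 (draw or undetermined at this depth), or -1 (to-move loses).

value(#..../#..##, V) = +1

p1 V@[#..../#..##]: V01[##.../##.##]-1 V02[#.#../#.###]+1*
p2 H@[#.#../#.###]: H03[#.###/#.###]-1*
p3 V@[#.###/#.###]: V01[#####/#####]+1*
p4 H@[#####/#####] terminal -1; root [#..../#..##] d5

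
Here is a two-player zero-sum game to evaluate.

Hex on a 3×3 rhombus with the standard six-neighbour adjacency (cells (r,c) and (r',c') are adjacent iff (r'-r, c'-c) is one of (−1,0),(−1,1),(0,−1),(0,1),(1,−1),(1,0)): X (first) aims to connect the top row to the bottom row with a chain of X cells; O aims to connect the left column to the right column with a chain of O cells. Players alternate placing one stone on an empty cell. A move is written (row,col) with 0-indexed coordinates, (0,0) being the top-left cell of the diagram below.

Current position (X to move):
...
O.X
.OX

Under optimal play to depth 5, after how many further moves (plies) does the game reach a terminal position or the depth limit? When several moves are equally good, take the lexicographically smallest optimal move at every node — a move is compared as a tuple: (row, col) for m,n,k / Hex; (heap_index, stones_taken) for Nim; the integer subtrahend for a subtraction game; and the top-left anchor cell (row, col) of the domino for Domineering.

PV length from [.../O.X/.OX]: 3 plies

[.../O.X/.OX] X move#1: (0,0):-1/X../O.X/.OX, (0,1):+1/.X./O.X/.OX*, (0,2):+1/..X/O.X/.OX, (1,1):+1/.../OXX/.OX, (2,0):-1/.../O.X/XOX
[.X./O.X/.OX] O move#2: (0,0):-1/OX./O.X/.OX*, (0,2):-1/.XO/O.X/.OX, (1,1):-1/.X./OOX/.OX, (2,0):-1/.X./O.X/OOX
[OX./O.X/.OX] X move#3: (0,2):+1/OXX/O.X/.OX*, (1,1):+1/OX./OXX/.OX, (2,0):+1/OX./O.X/XOX
[OXX/O.X/.OX] end (terminal -1, O#4); searched .../O.X/.OX to 5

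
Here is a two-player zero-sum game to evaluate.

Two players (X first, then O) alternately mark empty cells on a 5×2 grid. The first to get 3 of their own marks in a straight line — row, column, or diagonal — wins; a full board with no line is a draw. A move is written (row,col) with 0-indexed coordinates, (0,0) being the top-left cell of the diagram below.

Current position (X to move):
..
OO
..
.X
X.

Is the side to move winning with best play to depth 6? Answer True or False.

p1 X@[../OO/../.X/X.]: (0,0)[X./OO/../.X/X.]+0* (0,1)[.X/OO/../.X/X.]-1 (2,0)[../OO/X./.X/X.]+0 (2,1)[../OO/.X/.X/X.]+0 (3,0)[../OO/../XX/X.]+0 (4,1)[../OO/../.X/XX]-1
p2 O@[X./OO/../.X/X.]: (0,1)[XO/OO/../.X/X.]+0* (2,0)[X./OO/O./.X/X.]+0 (2,1)[X./OO/.O/.X/X.]+0 (3,0)[X./OO/../OX/X.]+0 (4,1)[X./OO/../.X/XO]+0
p3 X@[XO/OO/../.X/X.]: (2,0)[XO/OO/X./.X/X.]-1 (2,1)[XO/OO/.X/.X/X.]+0* (3,0)[XO/OO/../XX/X.]-1 (4,1)[XO/OO/../.X/XX]-1
p4 O@[XO/OO/.X/.X/X.]: (2,0)[XO/OO/OX/.X/X.]-1 (3,0)[XO/OO/.X/OX/X.]-1 (4,1)[XO/OO/.X/.X/XO]+0*
p5 X@[XO/OO/.X/.X/XO]: (2,0)[XO/OO/XX/.X/XO]+0* (3,0)[XO/OO/.X/XX/XO]+0
p6 O@[XO/OO/XX/.X/XO]: (3,0)[XO/OO/XX/OX/XO]+0*
p7 X@[XO/OO/XX/OX/XO] terminal +0; root [../OO/../.X/X.] d6

X winning at [../OO/../.X/X.]: False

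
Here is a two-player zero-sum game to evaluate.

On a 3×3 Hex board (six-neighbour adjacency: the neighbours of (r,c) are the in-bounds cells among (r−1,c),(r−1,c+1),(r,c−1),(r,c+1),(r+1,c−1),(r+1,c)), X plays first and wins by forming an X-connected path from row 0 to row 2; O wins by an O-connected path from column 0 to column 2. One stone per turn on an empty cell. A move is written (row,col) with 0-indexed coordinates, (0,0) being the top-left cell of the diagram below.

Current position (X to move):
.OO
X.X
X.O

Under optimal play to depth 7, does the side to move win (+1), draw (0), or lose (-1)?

value(.OO/X.X/X.O, X) = +1

[.OO/X.X/X.O] X move#1: (0,0):+1/XOO/X.X/X.O*, (1,1):-1/.OO/XXX/X.O, (2,1):-1/.OO/X.X/XXO
[XOO/X.X/X.O] end (terminal -1, O#2); searched .OO/X.X/X.O to 7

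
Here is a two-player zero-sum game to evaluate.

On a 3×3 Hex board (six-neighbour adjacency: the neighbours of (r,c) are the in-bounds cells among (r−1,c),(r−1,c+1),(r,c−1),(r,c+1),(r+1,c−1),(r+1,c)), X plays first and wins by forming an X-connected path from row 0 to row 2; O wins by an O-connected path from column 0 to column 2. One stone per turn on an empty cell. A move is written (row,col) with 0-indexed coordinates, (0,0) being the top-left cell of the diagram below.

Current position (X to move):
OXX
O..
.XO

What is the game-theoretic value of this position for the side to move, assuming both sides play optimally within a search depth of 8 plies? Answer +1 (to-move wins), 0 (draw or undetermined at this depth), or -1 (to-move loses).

value(OXX/O../.XO, X) = +1

ply 1, X at OXX/O../.XO | (1,1)=+1→OXX/OX./.XO*; (1,2)=+1→OXX/O.X/.XO; (2,0)=+1→OXX/O../XXO
ply 2: OXX/OX./.XO is terminal -1 (O); from OXX/O../.XO depth 8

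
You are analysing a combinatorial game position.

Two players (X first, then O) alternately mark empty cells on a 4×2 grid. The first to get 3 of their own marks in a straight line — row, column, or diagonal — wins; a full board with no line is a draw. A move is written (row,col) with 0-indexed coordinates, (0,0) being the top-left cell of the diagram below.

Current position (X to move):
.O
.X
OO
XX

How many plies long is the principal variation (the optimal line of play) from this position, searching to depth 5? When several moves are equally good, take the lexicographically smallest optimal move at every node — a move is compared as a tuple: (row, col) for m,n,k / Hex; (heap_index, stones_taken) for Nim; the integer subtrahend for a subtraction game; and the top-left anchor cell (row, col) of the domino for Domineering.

PV length from [.O/.X/OO/XX]: 2 plies

ply 1, X at .O/.X/OO/XX | (0,0)=+0→XO/.X/OO/XX*; (1,0)=+0→.O/XX/OO/XX
ply 2, O at XO/.X/OO/XX | (1,0)=+0→XO/OX/OO/XX*
ply 3: XO/OX/OO/XX is terminal +0 (X); from .O/.X/OO/XX depth 5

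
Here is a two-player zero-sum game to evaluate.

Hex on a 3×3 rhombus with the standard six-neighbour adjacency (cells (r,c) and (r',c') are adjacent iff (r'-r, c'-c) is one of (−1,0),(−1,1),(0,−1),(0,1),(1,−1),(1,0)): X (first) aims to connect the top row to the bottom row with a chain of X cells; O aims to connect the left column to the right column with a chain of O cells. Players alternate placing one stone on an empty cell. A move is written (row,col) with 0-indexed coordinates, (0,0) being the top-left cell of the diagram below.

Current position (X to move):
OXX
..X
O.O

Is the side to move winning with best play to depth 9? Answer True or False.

p1 X@[OXX/..X/O.O]: (1,0)[OXX/X.X/O.O]-1 (1,1)[OXX/.XX/O.O]-1 (2,1)[OXX/..X/OXO]+1*
p2 O@[OXX/..X/OXO] terminal -1; root [OXX/..X/O.O] d9

X winning at [OXX/..X/O.O]: True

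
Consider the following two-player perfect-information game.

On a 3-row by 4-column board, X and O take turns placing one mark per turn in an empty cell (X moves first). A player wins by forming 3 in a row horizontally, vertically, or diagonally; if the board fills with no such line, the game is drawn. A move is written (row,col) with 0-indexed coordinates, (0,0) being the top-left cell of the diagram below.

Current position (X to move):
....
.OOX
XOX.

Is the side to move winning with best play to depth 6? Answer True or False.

p1 X@[..../.OOX/XOX.]: (0,0)[X.../.OOX/XOX.]-1* (0,1)[.X../.OOX/XOX.]-1 (0,2)[..X./.OOX/XOX.]-1 (0,3)[...X/.OOX/XOX.]-1 (1,0)[..../XOOX/XOX.]-1 (2,3)[..../.OOX/XOXX]-1
p2 O@[X.../.OOX/XOX.]: (0,1)[XO../.OOX/XOX.]+1* (0,2)[X.O./.OOX/XOX.]-1 (0,3)[X..O/.OOX/XOX.]+1 (1,0)[X.../OOOX/XOX.]+1 (2,3)[X.../.OOX/XOXO]-1
p3 X@[XO../.OOX/XOX.] terminal -1; root [..../.OOX/XOX.] d6

X winning at [..../.OOX/XOX.]: False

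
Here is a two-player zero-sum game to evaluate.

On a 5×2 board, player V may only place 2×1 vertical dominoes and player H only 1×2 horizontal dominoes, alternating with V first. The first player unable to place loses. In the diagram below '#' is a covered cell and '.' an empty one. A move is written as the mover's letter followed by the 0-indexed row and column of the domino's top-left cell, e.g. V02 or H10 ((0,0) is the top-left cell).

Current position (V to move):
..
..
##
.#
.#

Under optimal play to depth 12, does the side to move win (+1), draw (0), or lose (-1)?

[../../##/.#/.#] V move#1: V00:+1/#./#./##/.#/.#*, V01:+1/.#/.#/##/.#/.#, V30:-1/../../##/##/##
[#./#./##/.#/.#] end (terminal -1, H#2); searched ../../##/.#/.# to 12

value(../../##/.#/.#, V) = +1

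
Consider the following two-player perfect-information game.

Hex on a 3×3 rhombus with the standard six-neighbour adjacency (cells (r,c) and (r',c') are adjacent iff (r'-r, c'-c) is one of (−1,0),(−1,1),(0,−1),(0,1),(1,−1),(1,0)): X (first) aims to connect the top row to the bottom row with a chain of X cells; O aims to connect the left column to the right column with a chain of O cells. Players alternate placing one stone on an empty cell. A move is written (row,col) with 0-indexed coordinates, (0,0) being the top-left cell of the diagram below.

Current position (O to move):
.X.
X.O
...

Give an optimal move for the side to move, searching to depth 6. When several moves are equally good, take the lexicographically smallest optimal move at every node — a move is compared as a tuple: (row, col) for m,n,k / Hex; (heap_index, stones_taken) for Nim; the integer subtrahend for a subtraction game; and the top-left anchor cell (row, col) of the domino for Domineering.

O's best at [.X./X.O/...]: (2,0)

p1 O@[.X./X.O/...]: (0,0)[OX./X.O/...]-1 (0,2)[.XO/X.O/...]-1 (1,1)[.X./XOO/...]-1 (2,0)[.X./X.O/O..]+1* (2,1)[.X./X.O/.O.]-1 (2,2)[.X./X.O/..O]-1
p2 X@[.X./X.O/O..]: (0,0)[XX./X.O/O..]-1* (0,2)[.XX/X.O/O..]-1 (1,1)[.X./XXO/O..]-1 (2,1)[.X./X.O/OX.]-1 (2,2)[.X./X.O/O.X]-1
p3 O@[XX./X.O/O..]: (0,2)[XXO/X.O/O..]+1* (1,1)[XX./XOO/O..]+1 (2,1)[XX./X.O/OO.]+1 (2,2)[XX./X.O/O.O]+1
p4 X@[XXO/X.O/O..]: (1,1)[XXO/XXO/O..]-1* (2,1)[XXO/X.O/OX.]-1 (2,2)[XXO/X.O/O.X]-1
p5 O@[XXO/XXO/O..]: (2,1)[XXO/XXO/OO.]+1* (2,2)[XXO/XXO/O.O]-1
p6 X@[XXO/XXO/OO.] terminal -1; root [.X./X.O/...] d6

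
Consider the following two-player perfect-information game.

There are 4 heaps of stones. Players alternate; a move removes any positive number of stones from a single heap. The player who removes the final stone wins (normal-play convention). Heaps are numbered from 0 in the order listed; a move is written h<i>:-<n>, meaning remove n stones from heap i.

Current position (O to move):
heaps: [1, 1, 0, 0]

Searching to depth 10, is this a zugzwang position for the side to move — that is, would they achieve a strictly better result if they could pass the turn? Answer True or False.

[(1,1,0,0)] O move#1: h0:-1:-1/(0,1,0,0)*, h1:-1:-1/(1,0,0,0)
[(0,1,0,0)] X move#2: h1:-1:+1/(0,0,0,0)*
[(0,0,0,0)] end (terminal -1, O#3); searched (1,1,0,0) to 10
pass branch (X moves first from the same position):
  | [(1,1,0,0)] X move#1: h0:-1:-1/(0,1,0,0)*, h1:-1:-1/(1,0,0,0)
  | [(0,1,0,0)] O move#2: h1:-1:+1/(0,0,0,0)*
  | [(0,0,0,0)] end (terminal -1, X#3); searched (1,1,0,0) to 10
O moving scores -1; O passing scores +1

zugzwang((1,1,0,0), O) = True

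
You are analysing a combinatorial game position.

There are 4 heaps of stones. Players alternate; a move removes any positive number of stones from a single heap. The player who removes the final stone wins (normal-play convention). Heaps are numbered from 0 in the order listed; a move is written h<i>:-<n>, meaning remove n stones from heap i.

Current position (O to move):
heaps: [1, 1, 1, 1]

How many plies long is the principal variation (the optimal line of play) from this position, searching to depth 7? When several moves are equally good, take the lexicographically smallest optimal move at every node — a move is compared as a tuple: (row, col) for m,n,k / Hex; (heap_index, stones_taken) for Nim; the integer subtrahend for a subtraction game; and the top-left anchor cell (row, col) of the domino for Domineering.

PV length from [(1,1,1,1)]: 4 plies

[(1,1,1,1)] O move#1: h0:-1:-1/(0,1,1,1)*, h1:-1:-1/(1,0,1,1), h2:-1:-1/(1,1,0,1), h3:-1:-1/(1,1,1,0)
[(0,1,1,1)] X move#2: h1:-1:+1/(0,0,1,1)*, h2:-1:+1/(0,1,0,1), h3:-1:+1/(0,1,1,0)
[(0,0,1,1)] O move#3: h2:-1:-1/(0,0,0,1)*, h3:-1:-1/(0,0,1,0)
[(0,0,0,1)] X move#4: h3:-1:+1/(0,0,0,0)*
[(0,0,0,0)] end (terminal -1, O#5); searched (1,1,1,1) to 7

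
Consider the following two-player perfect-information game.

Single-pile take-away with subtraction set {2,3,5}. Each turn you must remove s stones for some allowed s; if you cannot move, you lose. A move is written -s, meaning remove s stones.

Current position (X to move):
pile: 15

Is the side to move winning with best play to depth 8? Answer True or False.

[15] X move#1: -2:-1/13*, -3:-1/12, -5:-1/10
[13] O move#2: -2:-1/11, -3:-1/10, -5:+1/8*
[8] X move#3: -2:-1/6*, -3:-1/5, -5:-1/3
[6] O move#4: -2:-1/4, -3:-1/3, -5:+1/1*
[1] end (terminal -1, X#5); searched 15 to 8

X winning at [15]: False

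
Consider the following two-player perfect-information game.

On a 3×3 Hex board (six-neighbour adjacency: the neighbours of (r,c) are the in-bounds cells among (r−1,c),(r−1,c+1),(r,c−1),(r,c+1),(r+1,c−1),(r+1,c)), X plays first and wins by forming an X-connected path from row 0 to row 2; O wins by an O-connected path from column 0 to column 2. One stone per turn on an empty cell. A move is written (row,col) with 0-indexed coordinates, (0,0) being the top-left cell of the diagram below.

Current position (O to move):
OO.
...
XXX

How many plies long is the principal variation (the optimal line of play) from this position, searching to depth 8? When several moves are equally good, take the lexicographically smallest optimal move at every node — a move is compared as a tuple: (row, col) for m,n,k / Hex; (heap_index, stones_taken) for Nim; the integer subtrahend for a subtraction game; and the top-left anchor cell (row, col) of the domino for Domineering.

PV length from [OO./.../XXX]: 1 ply

ply 1, O at OO./.../XXX | (0,2)=+1→OOO/.../XXX*; (1,0)=-1→OO./O../XXX; (1,1)=+1→OO./.O./XXX; (1,2)=+1→OO./..O/XXX
ply 2: OOO/.../XXX is terminal -1 (X); from OO./.../XXX depth 8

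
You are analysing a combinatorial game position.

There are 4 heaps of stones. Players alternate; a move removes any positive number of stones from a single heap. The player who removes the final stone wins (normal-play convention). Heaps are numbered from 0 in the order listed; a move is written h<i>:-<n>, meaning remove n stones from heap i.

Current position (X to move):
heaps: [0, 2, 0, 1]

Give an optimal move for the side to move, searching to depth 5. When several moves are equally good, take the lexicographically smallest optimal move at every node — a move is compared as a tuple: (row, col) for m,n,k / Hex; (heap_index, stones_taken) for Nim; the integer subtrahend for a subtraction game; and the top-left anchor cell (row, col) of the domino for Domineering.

p1 X@[(0,2,0,1)]: h1:-1[(0,1,0,1)]+1* h1:-2[(0,0,0,1)]-1 h3:-1[(0,2,0,0)]-1
p2 O@[(0,1,0,1)]: h1:-1[(0,0,0,1)]-1* h3:-1[(0,1,0,0)]-1
p3 X@[(0,0,0,1)]: h3:-1[(0,0,0,0)]+1*
p4 O@[(0,0,0,0)] terminal -1; root [(0,2,0,1)] d5

X's best at [(0,2,0,1)]: h1:-1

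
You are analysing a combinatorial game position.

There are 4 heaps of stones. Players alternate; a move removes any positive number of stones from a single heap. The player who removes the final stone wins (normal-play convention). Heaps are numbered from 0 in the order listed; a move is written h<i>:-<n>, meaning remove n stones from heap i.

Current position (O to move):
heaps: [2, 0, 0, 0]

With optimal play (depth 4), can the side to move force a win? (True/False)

[(2,0,0,0)] O move#1: h0:-1:-1/(1,0,0,0), h0:-2:+1/(0,0,0,0)*
[(0,0,0,0)] end (terminal -1, X#2); searched (2,0,0,0) to 4

O winning at [(2,0,0,0)]: True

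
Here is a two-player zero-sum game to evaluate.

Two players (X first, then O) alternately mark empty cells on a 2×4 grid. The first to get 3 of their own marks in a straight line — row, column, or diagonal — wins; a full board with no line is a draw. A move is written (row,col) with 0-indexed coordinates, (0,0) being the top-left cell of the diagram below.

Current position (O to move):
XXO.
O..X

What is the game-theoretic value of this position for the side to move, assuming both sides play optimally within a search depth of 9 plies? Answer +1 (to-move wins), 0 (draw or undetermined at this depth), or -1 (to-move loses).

ply 1, O at XXO./O..X | (0,3)=+0→XXOO/O..X*; (1,1)=+0→XXO./OO.X; (1,2)=+0→XXO./O.OX
ply 2, X at XXOO/O..X | (1,1)=+0→XXOO/OX.X*; (1,2)=+0→XXOO/O.XX
ply 3, O at XXOO/OX.X | (1,2)=+0→XXOO/OXOX*
ply 4: XXOO/OXOX is terminal +0 (X); from XXO./O..X depth 9

value(XXO./O..X, O) = 0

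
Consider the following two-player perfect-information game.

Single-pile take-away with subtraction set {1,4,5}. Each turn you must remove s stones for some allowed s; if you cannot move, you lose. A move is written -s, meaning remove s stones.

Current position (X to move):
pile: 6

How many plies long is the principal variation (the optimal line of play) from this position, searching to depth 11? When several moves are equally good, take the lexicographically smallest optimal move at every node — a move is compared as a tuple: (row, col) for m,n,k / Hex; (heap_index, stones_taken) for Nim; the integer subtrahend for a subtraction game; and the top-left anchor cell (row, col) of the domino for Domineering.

PV length from [6]: 3 plies

ply 1, X at 6 | -1=-1→5; -4=+1→2*; -5=-1→1
ply 2, O at 2 | -1=-1→1*
ply 3, X at 1 | -1=+1→0*
ply 4: 0 is terminal -1 (O); from 6 depth 11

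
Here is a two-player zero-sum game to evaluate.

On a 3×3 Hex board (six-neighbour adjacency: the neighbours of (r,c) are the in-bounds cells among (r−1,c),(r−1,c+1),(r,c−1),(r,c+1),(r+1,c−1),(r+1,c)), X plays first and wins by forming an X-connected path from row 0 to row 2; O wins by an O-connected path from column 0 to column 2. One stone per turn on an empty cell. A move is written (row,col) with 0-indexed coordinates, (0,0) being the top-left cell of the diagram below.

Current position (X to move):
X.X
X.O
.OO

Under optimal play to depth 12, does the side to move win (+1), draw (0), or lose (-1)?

value(X.X/X.O/.OO, X) = +1

p1 X@[X.X/X.O/.OO]: (0,1)[XXX/X.O/.OO]-1 (1,1)[X.X/XXO/.OO]-1 (2,0)[X.X/X.O/XOO]+1*
p2 O@[X.X/X.O/XOO] terminal -1; root [X.X/X.O/.OO] d12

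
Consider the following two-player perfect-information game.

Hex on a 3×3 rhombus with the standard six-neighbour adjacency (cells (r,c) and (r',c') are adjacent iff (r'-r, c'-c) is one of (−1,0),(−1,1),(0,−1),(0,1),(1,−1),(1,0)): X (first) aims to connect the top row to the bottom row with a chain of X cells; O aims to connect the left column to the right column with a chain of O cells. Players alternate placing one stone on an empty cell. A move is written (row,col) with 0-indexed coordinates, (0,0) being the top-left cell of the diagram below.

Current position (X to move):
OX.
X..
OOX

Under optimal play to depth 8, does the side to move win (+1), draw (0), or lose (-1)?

[OX./X../OOX] X move#1: (0,2):-1/OXX/X../OOX, (1,1):-1/OX./XX./OOX, (1,2):+1/OX./X.X/OOX*
[OX./X.X/OOX] O move#2: (0,2):-1/OXO/X.X/OOX*, (1,1):-1/OX./XOX/OOX
[OXO/X.X/OOX] X move#3: (1,1):+1/OXO/XXX/OOX*
[OXO/XXX/OOX] end (terminal -1, O#4); searched OX./X../OOX to 8

value(OX./X../OOX, X) = +1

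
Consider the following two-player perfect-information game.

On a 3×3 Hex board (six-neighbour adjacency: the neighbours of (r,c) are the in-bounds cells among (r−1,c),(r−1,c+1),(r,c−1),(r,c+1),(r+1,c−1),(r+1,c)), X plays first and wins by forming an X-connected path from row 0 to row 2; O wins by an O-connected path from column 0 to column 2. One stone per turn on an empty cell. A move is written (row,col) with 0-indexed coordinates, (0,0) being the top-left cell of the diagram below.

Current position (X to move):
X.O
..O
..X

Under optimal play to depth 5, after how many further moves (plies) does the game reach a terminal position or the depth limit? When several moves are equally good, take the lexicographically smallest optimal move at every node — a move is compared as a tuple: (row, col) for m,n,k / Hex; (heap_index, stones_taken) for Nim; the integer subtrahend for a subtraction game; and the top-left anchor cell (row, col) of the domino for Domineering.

p1 X@[X.O/..O/..X]: (0,1)[XXO/..O/..X]-1 (1,0)[X.O/X.O/..X]-1 (1,1)[X.O/.XO/..X]+1* (2,0)[X.O/..O/X.X]-1 (2,1)[X.O/..O/.XX]-1
p2 O@[X.O/.XO/..X]: (0,1)[XOO/.XO/..X]-1* (1,0)[X.O/OXO/..X]-1 (2,0)[X.O/.XO/O.X]-1 (2,1)[X.O/.XO/.OX]-1
p3 X@[XOO/.XO/..X]: (1,0)[XOO/XXO/..X]+1* (2,0)[XOO/.XO/X.X]-1 (2,1)[XOO/.XO/.XX]-1
p4 O@[XOO/XXO/..X]: (2,0)[XOO/XXO/O.X]-1* (2,1)[XOO/XXO/.OX]-1
p5 X@[XOO/XXO/O.X]: (2,1)[XOO/XXO/OXX]+1*
p6 O@[XOO/XXO/OXX] terminal -1; root [X.O/..O/..X] d5

PV length from [X.O/..O/..X]: 5 plies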